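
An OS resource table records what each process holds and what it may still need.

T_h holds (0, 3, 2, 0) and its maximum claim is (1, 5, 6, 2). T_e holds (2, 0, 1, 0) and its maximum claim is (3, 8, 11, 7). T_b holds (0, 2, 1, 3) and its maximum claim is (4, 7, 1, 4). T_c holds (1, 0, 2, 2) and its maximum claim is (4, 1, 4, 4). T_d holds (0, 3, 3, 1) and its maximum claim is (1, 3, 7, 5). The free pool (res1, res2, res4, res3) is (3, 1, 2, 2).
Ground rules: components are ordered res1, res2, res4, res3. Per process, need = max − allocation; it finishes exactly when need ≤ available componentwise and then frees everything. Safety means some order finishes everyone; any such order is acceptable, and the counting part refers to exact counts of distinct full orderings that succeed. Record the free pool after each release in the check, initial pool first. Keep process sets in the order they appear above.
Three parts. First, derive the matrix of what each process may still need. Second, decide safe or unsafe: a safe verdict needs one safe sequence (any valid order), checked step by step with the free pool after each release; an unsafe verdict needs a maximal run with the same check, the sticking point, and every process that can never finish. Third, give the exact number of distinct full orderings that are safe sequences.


(1) Need matrix, components ordered res1, res2, res4, res3:
  T_h: (1, 2, 4, 2)
  T_e: (1, 8, 10, 7)
  T_b: (4, 5, 0, 1)
  T_c: (3, 1, 2, 2)
  T_d: (1, 0, 4, 4)
(2) SAFE. One safe sequence: T_c, T_d, T_h, T_b, T_e.
Key observation: the order's first zero-slack moment is T_c ((3, 1, 2, 2) needed, (3, 1, 2, 2) free — a requested resource with nothing to spare).
Step-by-step check:
  pool = (3, 1, 2, 2)
  T_c: need (3, 1, 2, 2) fits (3, 1, 2, 2); releases (1, 0, 2, 2), pool now (4, 1, 4, 4)
  T_d: need (1, 0, 4, 4) fits (4, 1, 4, 4); releases (0, 3, 3, 1), pool now (4, 4, 7, 5)
  T_h: need (1, 2, 4, 2) fits (4, 4, 7, 5); releases (0, 3, 2, 0), pool now (4, 7, 9, 5)
  T_b: need (4, 5, 0, 1) fits (4, 7, 9, 5); releases (0, 2, 1, 3), pool now (4, 9, 10, 8)
  T_e: need (1, 8, 10, 7) fits (4, 9, 10, 8); releases (2, 0, 1, 0), pool now (6, 9, 11, 8)
(3) Exactly 1 of the possible complete orderings is a safe sequence.


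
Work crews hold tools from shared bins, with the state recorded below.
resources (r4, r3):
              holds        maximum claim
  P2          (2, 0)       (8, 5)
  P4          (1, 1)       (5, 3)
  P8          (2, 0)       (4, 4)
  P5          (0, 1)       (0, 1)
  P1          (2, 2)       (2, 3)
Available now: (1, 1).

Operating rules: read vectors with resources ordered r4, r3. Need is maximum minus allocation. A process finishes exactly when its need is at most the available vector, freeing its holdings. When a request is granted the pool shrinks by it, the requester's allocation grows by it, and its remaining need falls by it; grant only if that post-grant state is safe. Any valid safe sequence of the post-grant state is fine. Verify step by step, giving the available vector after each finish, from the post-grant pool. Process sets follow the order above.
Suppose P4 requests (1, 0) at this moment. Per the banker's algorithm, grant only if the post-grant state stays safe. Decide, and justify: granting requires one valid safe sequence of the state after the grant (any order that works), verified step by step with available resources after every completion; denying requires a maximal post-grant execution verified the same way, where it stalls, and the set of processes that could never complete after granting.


GRANT — the state after the grant stays safe, e.g. via P5, P1, P8, P4, P2.
Key observation: after the grant the pool drops to (0, 1), which still lets P5 finish first and unwind the rest.
Step-by-step check of the post-grant state:
  pool = (0, 1)
  P5: need (0, 0) fits (0, 1); releases (0, 1), pool now (0, 2)
  P1: need (0, 1) fits (0, 2); releases (2, 2), pool now (2, 4)
  P8: need (2, 4) fits (2, 4); releases (2, 0), pool now (4, 4)
  P4: need (3, 2) fits (4, 4); releases (2, 1), pool now (6, 5)
  P2: need (6, 5) fits (6, 5); releases (2, 0), pool now (8, 5)


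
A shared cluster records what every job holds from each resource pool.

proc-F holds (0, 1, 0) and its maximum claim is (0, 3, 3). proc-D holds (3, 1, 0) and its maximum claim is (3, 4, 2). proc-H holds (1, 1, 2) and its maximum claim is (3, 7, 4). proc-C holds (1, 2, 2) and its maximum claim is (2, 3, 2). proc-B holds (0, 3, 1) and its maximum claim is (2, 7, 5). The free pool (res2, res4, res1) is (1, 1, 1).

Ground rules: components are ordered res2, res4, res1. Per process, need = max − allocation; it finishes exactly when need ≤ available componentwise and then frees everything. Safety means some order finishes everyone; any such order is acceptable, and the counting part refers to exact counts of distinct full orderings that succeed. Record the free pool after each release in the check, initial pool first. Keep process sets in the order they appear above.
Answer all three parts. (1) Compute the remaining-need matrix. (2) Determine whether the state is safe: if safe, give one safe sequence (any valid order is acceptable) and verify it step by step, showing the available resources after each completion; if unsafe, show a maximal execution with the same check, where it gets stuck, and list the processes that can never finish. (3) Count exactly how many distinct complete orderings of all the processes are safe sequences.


(1) Need matrix, components ordered res2, res4, res1:
  proc-F: (0, 2, 3)
  proc-D: (0, 3, 2)
  proc-H: (2, 6, 2)
  proc-C: (1, 1, 0)
  proc-B: (2, 4, 4)
(2) UNSAFE.
Key observation: after proc-C, proc-D, proc-F the pool peaks at (5, 5, 3), and each blocked process is short somewhere: proc-H on res4; proc-B on res1.
A maximal execution: proc-C, proc-D, proc-F — then nothing else fits. Verifying each step:
  pool = (1, 1, 1)
  proc-C: need (1, 1, 0) fits (1, 1, 1); releases (1, 2, 2), pool now (2, 3, 3)
  proc-D: need (0, 3, 2) fits (2, 3, 3); releases (3, 1, 0), pool now (5, 4, 3)
  proc-F: need (0, 2, 3) fits (5, 4, 3); releases (0, 1, 0), pool now (5, 5, 3)
  proc-H cannot run: need (2, 6, 2) vs free (5, 5, 3) (insufficient res4)
  proc-B cannot run: need (2, 4, 4) vs free (5, 5, 3) (insufficient res1)
Processes that can never finish: proc-H and proc-B.
(3) The exact count: 0 of the possible complete orderings are safe sequences.


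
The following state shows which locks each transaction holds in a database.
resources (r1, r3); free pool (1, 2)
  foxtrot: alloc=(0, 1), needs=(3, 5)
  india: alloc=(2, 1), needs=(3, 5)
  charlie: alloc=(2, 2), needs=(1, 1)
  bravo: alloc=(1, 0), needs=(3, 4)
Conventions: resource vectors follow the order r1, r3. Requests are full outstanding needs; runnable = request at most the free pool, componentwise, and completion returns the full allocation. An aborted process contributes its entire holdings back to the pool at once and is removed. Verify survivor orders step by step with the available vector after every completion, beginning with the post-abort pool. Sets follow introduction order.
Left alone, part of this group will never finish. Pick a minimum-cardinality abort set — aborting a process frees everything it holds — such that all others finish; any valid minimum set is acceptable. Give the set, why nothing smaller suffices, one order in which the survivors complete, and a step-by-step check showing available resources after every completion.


Abort foxtrot.
Key observation: aborting foxtrot returns (0, 1), and india — hopeless before — runs at step 2 with the returned capacity in the pool.
Why nothing smaller works: aborting no one leaves the state deadlocked as given.
The survivors complete as charlie, india, bravo. Walking it through (starting from the post-abort pool):
  pool = (1, 3)
  run charlie (needs (1, 1), free (1, 3)); after release of (2, 2) the pool is (3, 5)
  run india (needs (3, 5), free (3, 5)); after release of (2, 1) the pool is (5, 6)
  run bravo (needs (3, 4), free (5, 6)); after release of (1, 0) the pool is (6, 6)


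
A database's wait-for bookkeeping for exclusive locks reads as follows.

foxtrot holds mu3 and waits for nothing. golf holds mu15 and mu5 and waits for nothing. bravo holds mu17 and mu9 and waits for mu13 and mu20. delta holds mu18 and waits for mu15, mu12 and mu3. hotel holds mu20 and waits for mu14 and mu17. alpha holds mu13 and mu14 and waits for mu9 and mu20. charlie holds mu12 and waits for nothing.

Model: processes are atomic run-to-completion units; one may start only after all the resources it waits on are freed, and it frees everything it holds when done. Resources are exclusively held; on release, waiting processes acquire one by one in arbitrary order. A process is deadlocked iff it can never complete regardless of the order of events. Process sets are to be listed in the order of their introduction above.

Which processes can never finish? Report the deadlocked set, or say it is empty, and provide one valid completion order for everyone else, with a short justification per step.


The deadlocked set is bravo, hotel and alpha.
Key observation: the cycle bravo -> hotel -> bravo can never break — each member waits on the next; alpha is caught in further circular waits.
One completion order for the rest: charlie, golf, foxtrot, delta.
Walking it through:
  charlie waits on nothing -> runs at once and releases mu12
  golf waits on nothing -> runs at once and releases mu15 and mu5
  foxtrot waits on nothing -> runs at once and releases mu3
  delta: everything it awaited (mu15, mu12 and mu3) is free; runs, freeing mu18


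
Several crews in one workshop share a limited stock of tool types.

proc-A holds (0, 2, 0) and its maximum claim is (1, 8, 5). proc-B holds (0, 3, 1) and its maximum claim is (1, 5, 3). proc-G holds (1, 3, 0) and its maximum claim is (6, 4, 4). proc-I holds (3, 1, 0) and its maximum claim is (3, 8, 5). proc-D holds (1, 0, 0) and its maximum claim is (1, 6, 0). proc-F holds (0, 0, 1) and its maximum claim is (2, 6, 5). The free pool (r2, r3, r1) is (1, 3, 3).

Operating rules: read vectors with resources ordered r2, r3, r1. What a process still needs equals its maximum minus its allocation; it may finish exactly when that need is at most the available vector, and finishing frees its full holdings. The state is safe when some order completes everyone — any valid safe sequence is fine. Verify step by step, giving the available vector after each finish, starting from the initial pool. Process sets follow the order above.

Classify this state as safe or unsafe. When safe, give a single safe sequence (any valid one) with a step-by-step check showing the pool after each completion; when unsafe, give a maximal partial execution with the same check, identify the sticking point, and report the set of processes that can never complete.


SAFE, for example via the order proc-B, proc-D, proc-F, proc-A, proc-I, proc-G.
Key observation: the first exact fit in this order is proc-B — it needs (1, 2, 2) with (1, 3, 3) free, meeting a requested resource to the last unit.
Step-by-step check:
  pool = (1, 3, 3)
  run proc-B (needs (1, 2, 2), free (1, 3, 3)); after release of (0, 3, 1) the pool is (1, 6, 4)
  run proc-D (needs (0, 6, 0), free (1, 6, 4)); after release of (1, 0, 0) the pool is (2, 6, 4)
  run proc-F (needs (2, 6, 4), free (2, 6, 4)); after release of (0, 0, 1) the pool is (2, 6, 5)
  run proc-A (needs (1, 6, 5), free (2, 6, 5)); after release of (0, 2, 0) the pool is (2, 8, 5)
  run proc-I (needs (0, 7, 5), free (2, 8, 5)); after release of (3, 1, 0) the pool is (5, 9, 5)
  run proc-G (needs (5, 1, 4), free (5, 9, 5)); after release of (1, 3, 0) the pool is (6, 12, 5)


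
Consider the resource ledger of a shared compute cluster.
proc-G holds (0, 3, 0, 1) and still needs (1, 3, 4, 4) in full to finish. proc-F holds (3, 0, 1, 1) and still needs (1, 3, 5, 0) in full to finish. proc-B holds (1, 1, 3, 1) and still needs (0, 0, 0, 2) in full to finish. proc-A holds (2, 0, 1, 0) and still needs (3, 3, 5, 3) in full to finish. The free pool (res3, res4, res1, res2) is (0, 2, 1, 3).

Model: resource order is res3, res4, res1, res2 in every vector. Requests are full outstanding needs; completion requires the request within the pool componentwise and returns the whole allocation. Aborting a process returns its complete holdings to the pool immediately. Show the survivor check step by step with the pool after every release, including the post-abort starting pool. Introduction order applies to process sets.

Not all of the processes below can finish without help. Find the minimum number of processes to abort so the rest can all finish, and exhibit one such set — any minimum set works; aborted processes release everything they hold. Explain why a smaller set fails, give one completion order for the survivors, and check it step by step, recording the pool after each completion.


Abort proc-F.
Key observation: proc-A was stuck for good until proc-F gave back (3, 0, 1, 1); in the order shown it finishes at step 3.
No smaller set exists: with zero aborts the deadlock remains.
Survivors finish in the order: proc-B, proc-G, proc-A. Verifying each step (pool after the aborts first):
  pool = (3, 2, 2, 4)
  run proc-B (needs (0, 0, 0, 2), free (3, 2, 2, 4)); after release of (1, 1, 3, 1) the pool is (4, 3, 5, 5)
  run proc-G (needs (1, 3, 4, 4), free (4, 3, 5, 5)); after release of (0, 3, 0, 1) the pool is (4, 6, 5, 6)
  run proc-A (needs (3, 3, 5, 3), free (4, 6, 5, 6)); after release of (2, 0, 1, 0) the pool is (6, 6, 6, 6)


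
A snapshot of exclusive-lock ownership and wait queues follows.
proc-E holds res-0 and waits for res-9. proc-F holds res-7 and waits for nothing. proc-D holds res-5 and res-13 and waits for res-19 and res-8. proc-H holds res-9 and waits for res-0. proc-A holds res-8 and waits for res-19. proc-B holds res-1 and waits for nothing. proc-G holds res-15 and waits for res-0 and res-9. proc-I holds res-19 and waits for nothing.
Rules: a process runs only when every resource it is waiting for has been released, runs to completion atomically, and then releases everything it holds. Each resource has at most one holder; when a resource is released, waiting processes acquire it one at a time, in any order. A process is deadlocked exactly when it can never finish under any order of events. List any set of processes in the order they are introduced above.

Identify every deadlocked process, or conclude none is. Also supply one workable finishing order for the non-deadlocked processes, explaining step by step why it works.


The deadlocked set is proc-E, proc-H and proc-G.
Key observation: proc-E -> proc-H -> proc-E is a circular wait — nothing in it can go first; proc-G waits into the deadlock from upstream.
One completion order for the rest: proc-I, proc-A, proc-F, proc-D, proc-B.
Verifying each step:
  proc-I waits on nothing -> runs at once and releases res-19
  proc-A: everything it awaited (res-19) is free; runs, freeing res-8
  proc-F waits on nothing -> runs at once and releases res-7
  proc-D: everything it awaited (res-19 and res-8) is free; runs, freeing res-5 and res-13
  proc-B waits on nothing -> runs at once and releases res-1


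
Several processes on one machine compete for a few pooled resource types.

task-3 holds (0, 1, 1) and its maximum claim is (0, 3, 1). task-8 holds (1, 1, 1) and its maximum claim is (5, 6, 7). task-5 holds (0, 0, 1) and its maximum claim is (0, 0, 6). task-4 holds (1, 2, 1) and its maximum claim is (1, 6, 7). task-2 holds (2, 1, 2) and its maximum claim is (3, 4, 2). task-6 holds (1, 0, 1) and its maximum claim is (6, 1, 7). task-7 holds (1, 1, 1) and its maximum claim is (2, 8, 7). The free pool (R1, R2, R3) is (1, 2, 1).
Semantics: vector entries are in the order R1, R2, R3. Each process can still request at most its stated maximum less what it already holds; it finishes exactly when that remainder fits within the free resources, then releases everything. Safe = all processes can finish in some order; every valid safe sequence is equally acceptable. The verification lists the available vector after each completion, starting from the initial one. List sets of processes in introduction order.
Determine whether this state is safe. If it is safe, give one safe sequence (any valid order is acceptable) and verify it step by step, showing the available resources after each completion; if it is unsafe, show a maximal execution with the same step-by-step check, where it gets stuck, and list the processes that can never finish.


UNSAFE — no complete ordering exists.
Key observation: R3 is the bottleneck — with task-3, task-2 done the pool holds (3, 4, 4), short of every remaining need.
Going as far as possible: task-3, task-2; after that, nothing fits. Walking it through:
  pool = (1, 2, 1)
  run task-3 (needs (0, 2, 0), free (1, 2, 1)); after release of (0, 1, 1) the pool is (1, 3, 2)
  run task-2 (needs (1, 3, 0), free (1, 3, 2)); after release of (2, 1, 2) the pool is (3, 4, 4)
  task-8 still needs (4, 5, 6) but only (3, 4, 4) is free — short on R1, R2 and R3
  task-5 still needs (0, 0, 5) but only (3, 4, 4) is free — short on R3
  task-4 still needs (0, 4, 6) but only (3, 4, 4) is free — short on R3
  task-6 still needs (5, 1, 6) but only (3, 4, 4) is free — short on R1 and R3
  task-7 still needs (1, 7, 6) but only (3, 4, 4) is free — short on R2 and R3
Processes that can never finish: task-8, task-5, task-4, task-6 and task-7.


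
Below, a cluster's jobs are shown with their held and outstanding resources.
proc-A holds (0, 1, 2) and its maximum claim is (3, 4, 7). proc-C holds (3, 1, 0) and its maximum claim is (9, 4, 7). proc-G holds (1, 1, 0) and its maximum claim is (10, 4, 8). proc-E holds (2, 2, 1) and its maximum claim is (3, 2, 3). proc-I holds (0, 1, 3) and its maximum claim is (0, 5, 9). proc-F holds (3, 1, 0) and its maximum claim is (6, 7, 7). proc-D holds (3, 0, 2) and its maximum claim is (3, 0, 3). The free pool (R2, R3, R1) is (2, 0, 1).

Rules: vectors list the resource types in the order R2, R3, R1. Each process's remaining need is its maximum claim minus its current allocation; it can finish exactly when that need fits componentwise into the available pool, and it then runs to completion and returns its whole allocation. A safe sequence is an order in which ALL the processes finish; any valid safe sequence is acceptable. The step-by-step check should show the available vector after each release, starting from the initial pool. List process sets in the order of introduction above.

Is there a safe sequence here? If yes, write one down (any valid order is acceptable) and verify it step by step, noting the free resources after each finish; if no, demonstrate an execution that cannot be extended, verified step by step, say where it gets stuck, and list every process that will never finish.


The state is UNSAFE.
Key observation: once proc-D, proc-E finish, the pool peaks at (7, 2, 4) — and every remaining process still needs more R3 than that.
A maximal execution: proc-D, proc-E — then nothing else fits. Verifying each step:
  pool = (2, 0, 1)
  proc-D: need (0, 0, 1) fits (2, 0, 1); releases (3, 0, 2), pool now (5, 0, 3)
  proc-E: need (1, 0, 2) fits (5, 0, 3); releases (2, 2, 1), pool now (7, 2, 4)
  blocked: proc-A wants (3, 3, 5), pool (7, 2, 4) — not enough R3 and R1
  blocked: proc-C wants (6, 3, 7), pool (7, 2, 4) — not enough R3 and R1
  blocked: proc-G wants (9, 3, 8), pool (7, 2, 4) — not enough R2, R3 and R1
  blocked: proc-I wants (0, 4, 6), pool (7, 2, 4) — not enough R3 and R1
  blocked: proc-F wants (3, 6, 7), pool (7, 2, 4) — not enough R3 and R1
Permanently blocked: proc-A, proc-C, proc-G, proc-I and proc-F.


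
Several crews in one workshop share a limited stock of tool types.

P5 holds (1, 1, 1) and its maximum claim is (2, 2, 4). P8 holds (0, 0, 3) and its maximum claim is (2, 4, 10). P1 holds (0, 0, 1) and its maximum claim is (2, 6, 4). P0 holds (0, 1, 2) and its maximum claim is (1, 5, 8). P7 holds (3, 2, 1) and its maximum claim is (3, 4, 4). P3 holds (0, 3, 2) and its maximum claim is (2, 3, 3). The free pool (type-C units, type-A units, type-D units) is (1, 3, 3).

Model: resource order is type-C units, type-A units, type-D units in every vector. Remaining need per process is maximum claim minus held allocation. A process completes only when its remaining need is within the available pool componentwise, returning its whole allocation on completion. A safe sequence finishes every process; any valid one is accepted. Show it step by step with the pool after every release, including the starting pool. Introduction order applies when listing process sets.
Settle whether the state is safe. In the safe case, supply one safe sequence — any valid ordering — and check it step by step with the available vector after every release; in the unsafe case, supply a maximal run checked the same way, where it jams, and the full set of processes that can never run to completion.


SAFE. One safe sequence: P7, P3, P1, P8, P0, P5.
Key observation: reading the order forward, P7 is the first process whose need (0, 2, 3) meets the free pool (1, 3, 3) exactly on a resource it requests.
Step-by-step check:
  pool = (1, 3, 3)
  P7 needs (0, 2, 3) <= (1, 3, 3) -> finishes; pool += (3, 2, 1) = (4, 5, 4)
  P3 needs (2, 0, 1) <= (4, 5, 4) -> finishes; pool += (0, 3, 2) = (4, 8, 6)
  P1 needs (2, 6, 3) <= (4, 8, 6) -> finishes; pool += (0, 0, 1) = (4, 8, 7)
  P8 needs (2, 4, 7) <= (4, 8, 7) -> finishes; pool += (0, 0, 3) = (4, 8, 10)
  P0 needs (1, 4, 6) <= (4, 8, 10) -> finishes; pool += (0, 1, 2) = (4, 9, 12)
  P5 needs (1, 1, 3) <= (4, 9, 12) -> finishes; pool += (1, 1, 1) = (5, 10, 13)


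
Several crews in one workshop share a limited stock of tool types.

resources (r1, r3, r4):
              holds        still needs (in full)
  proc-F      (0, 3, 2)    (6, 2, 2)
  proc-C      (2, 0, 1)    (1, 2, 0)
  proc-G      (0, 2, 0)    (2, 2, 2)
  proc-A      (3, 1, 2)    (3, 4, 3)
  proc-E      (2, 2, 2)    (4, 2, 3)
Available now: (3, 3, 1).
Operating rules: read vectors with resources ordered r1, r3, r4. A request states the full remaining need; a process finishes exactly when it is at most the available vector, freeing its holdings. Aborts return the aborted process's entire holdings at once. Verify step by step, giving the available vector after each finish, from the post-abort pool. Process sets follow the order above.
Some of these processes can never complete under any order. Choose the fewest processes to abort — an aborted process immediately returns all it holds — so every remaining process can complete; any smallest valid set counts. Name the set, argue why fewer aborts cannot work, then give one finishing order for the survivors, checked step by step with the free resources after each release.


Abort proc-F.
Key observation: proc-E could never have finished before the abort; with (0, 3, 2) returned by proc-F, it fits at step 3.
Minimality: the empty abort set fails — the state is deadlocked as it stands.
Survivors finish in the order: proc-G, proc-C, proc-E, proc-A. Step-by-step check (pool after the aborts first):
  pool = (3, 6, 3)
  proc-G needs (2, 2, 2) <= (3, 6, 3) -> finishes; pool += (0, 2, 0) = (3, 8, 3)
  proc-C needs (1, 2, 0) <= (3, 8, 3) -> finishes; pool += (2, 0, 1) = (5, 8, 4)
  proc-E needs (4, 2, 3) <= (5, 8, 4) -> finishes; pool += (2, 2, 2) = (7, 10, 6)
  proc-A needs (3, 4, 3) <= (7, 10, 6) -> finishes; pool += (3, 1, 2) = (10, 11, 8)


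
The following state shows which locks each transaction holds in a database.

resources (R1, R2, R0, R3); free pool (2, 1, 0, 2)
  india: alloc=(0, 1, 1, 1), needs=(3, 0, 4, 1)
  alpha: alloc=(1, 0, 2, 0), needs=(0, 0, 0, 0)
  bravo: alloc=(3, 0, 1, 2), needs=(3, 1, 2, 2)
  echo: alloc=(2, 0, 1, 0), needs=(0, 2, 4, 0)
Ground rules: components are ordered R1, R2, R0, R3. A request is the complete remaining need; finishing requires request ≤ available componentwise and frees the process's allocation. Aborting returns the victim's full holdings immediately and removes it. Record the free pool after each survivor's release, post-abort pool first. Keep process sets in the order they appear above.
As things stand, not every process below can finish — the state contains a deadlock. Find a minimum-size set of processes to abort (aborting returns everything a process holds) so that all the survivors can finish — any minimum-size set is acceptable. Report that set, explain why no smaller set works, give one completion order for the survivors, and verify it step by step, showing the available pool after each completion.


The answer: abort india.
Key observation: echo was stuck for good until india gave back (0, 1, 1, 1); in the order shown it finishes at step 3.
No smaller set exists: with zero aborts the deadlock remains.
The survivors complete as alpha, bravo, echo. Check, step by step (starting from the post-abort pool):
  pool = (2, 2, 1, 3)
  alpha needs (0, 0, 0, 0) <= (2, 2, 1, 3) -> finishes; pool += (1, 0, 2, 0) = (3, 2, 3, 3)
  bravo needs (3, 1, 2, 2) <= (3, 2, 3, 3) -> finishes; pool += (3, 0, 1, 2) = (6, 2, 4, 5)
  echo needs (0, 2, 4, 0) <= (6, 2, 4, 5) -> finishes; pool += (2, 0, 1, 0) = (8, 2, 5, 5)


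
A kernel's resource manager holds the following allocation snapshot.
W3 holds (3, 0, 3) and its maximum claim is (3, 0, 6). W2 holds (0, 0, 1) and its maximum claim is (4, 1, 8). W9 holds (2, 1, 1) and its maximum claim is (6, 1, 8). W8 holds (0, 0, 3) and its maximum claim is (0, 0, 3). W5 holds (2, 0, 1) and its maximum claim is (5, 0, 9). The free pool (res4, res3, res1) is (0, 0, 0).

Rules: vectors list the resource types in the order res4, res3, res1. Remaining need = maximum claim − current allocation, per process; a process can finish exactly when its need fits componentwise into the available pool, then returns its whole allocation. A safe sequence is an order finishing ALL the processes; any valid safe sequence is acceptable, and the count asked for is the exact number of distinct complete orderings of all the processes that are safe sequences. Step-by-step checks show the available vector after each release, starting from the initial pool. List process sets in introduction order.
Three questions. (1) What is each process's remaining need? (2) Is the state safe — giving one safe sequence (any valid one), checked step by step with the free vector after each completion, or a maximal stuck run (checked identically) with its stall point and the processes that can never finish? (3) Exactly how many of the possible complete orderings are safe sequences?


(1) Outstanding need per process (order res4, res3, res1):
  W3: (0, 0, 3)
  W2: (4, 1, 7)
  W9: (4, 0, 7)
  W8: (0, 0, 0)
  W5: (3, 0, 8)
(2) UNSAFE.
Key observation: res1 is the bottleneck — with W8, W3 done the pool holds (3, 0, 6), short of every remaining need.
Going as far as possible: W8, W3; after that, nothing fits. Walking it through:
  pool = (0, 0, 0)
  W8 needs (0, 0, 0) <= (0, 0, 0) -> finishes; pool += (0, 0, 3) = (0, 0, 3)
  W3 needs (0, 0, 3) <= (0, 0, 3) -> finishes; pool += (3, 0, 3) = (3, 0, 6)
  W2 still needs (4, 1, 7) but only (3, 0, 6) is free — short on res4, res3 and res1
  W9 still needs (4, 0, 7) but only (3, 0, 6) is free — short on res4 and res1
  W5 still needs (3, 0, 8) but only (3, 0, 6) is free — short on res1
Processes that can never finish: W2, W9 and W5.
(3) The exact count: 0 of the possible complete orderings are safe sequences.


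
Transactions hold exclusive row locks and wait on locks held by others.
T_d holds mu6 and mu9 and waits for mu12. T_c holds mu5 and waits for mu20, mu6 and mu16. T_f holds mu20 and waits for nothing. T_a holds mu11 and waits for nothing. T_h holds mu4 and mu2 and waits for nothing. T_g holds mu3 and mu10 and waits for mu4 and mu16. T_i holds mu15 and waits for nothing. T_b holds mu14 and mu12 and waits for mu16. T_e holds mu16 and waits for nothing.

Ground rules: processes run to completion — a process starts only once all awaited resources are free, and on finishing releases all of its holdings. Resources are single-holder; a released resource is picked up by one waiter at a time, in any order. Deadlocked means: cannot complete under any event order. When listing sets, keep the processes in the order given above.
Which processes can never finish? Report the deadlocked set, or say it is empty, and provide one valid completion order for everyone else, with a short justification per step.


Nothing here is deadlocked.
Key observation: all waits point, directly or indirectly, at processes that can finish, so nothing is permanently blocked.
A valid finishing order for the others: T_f, T_e, T_h, T_b, T_g, T_i, T_d, T_c, T_a.
Walking it through:
  T_f waits on nothing -> runs at once and releases mu20
  T_e waits on nothing -> runs at once and releases mu16
  T_h waits on nothing -> runs at once and releases mu4 and mu2
  T_b: everything it awaited (mu16) is free; runs, freeing mu14 and mu12
  T_g: everything it awaited (mu4 and mu16) is free; runs, freeing mu3 and mu10
  T_i waits on nothing -> runs at once and releases mu15
  T_d: everything it awaited (mu12) is free; runs, freeing mu6 and mu9
  T_c: everything it awaited (mu20, mu6 and mu16) is free; runs, freeing mu5
  T_a waits on nothing -> runs at once and releases mu11


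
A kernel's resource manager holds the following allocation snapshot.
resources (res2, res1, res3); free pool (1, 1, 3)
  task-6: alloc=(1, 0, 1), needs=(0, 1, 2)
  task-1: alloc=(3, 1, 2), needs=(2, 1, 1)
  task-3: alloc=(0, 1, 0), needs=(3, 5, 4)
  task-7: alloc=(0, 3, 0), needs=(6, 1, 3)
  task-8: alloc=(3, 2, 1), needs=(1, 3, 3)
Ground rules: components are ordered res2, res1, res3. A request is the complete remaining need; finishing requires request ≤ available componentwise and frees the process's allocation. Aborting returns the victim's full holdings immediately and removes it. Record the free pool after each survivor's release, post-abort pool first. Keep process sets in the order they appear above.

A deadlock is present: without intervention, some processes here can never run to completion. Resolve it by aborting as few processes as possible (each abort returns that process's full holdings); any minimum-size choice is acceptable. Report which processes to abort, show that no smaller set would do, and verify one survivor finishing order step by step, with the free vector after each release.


The answer: abort task-3.
Key observation: task-8 was stuck for good until task-3 gave back (0, 1, 0); in the order shown it finishes at step 3.
No smaller set exists: with zero aborts the deadlock remains.
The survivors complete as task-6, task-1, task-8, task-7. Verifying each step (starting from the post-abort pool):
  pool = (1, 2, 3)
  run task-6 (needs (0, 1, 2), free (1, 2, 3)); after release of (1, 0, 1) the pool is (2, 2, 4)
  run task-1 (needs (2, 1, 1), free (2, 2, 4)); after release of (3, 1, 2) the pool is (5, 3, 6)
  run task-8 (needs (1, 3, 3), free (5, 3, 6)); after release of (3, 2, 1) the pool is (8, 5, 7)
  run task-7 (needs (6, 1, 3), free (8, 5, 7)); after release of (0, 3, 0) the pool is (8, 8, 7)


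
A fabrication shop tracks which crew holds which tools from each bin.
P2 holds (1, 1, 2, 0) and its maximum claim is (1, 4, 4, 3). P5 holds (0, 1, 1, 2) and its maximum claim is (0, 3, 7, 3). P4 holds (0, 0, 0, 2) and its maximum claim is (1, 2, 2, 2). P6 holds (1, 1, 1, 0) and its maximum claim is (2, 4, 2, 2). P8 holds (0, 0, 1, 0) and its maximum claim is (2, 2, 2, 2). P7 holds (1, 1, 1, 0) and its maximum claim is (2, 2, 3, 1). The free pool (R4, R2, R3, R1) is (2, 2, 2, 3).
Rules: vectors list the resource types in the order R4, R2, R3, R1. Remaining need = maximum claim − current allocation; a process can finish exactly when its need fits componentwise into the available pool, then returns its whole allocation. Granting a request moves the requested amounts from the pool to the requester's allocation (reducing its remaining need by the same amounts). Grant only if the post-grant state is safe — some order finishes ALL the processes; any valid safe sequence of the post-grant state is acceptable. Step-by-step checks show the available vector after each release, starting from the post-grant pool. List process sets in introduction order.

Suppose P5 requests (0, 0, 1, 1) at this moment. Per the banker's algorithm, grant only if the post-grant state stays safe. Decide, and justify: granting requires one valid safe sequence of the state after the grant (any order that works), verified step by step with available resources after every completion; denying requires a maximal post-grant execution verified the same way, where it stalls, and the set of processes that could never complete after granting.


GRANT. The post-grant state is safe; one safe sequence: P8, P7, P4, P6, P2, P5.
Key observation: after the grant the pool drops to (2, 2, 1, 2), which still lets P8 finish first and unwind the rest.
Verifying the post-grant state step by step:
  pool = (2, 2, 1, 2)
  P8 needs (2, 2, 1, 2) <= (2, 2, 1, 2) -> finishes; pool += (0, 0, 1, 0) = (2, 2, 2, 2)
  P7 needs (1, 1, 2, 1) <= (2, 2, 2, 2) -> finishes; pool += (1, 1, 1, 0) = (3, 3, 3, 2)
  P4 needs (1, 2, 2, 0) <= (3, 3, 3, 2) -> finishes; pool += (0, 0, 0, 2) = (3, 3, 3, 4)
  P6 needs (1, 3, 1, 2) <= (3, 3, 3, 4) -> finishes; pool += (1, 1, 1, 0) = (4, 4, 4, 4)
  P2 needs (0, 3, 2, 3) <= (4, 4, 4, 4) -> finishes; pool += (1, 1, 2, 0) = (5, 5, 6, 4)
  P5 needs (0, 2, 5, 0) <= (5, 5, 6, 4) -> finishes; pool += (0, 1, 2, 3) = (5, 6, 8, 7)


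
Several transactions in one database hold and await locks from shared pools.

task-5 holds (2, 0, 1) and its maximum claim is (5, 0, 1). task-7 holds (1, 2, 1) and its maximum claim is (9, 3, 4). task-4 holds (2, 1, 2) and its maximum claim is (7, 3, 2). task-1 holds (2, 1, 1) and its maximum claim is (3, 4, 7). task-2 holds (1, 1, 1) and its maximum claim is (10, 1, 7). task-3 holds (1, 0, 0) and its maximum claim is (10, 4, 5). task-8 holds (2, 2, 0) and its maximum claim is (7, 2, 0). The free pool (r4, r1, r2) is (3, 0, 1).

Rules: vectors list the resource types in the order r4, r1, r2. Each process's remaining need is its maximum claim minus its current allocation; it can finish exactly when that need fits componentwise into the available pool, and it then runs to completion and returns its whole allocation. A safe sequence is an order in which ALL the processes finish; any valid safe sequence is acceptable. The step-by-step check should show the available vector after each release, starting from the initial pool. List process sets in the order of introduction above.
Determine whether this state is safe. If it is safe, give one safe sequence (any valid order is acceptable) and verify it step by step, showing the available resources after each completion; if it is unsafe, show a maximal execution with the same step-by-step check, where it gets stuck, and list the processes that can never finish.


The state is UNSAFE.
Key observation: once task-5, task-8, task-4, task-7, task-3 finish, the pool peaks at (11, 5, 5) — and every remaining process still needs more r2 than that.
The run task-5, task-8, task-4, task-7, task-3 cannot be extended any further. Step-by-step check:
  pool = (3, 0, 1)
  run task-5 (needs (3, 0, 0), free (3, 0, 1)); after release of (2, 0, 1) the pool is (5, 0, 2)
  run task-8 (needs (5, 0, 0), free (5, 0, 2)); after release of (2, 2, 0) the pool is (7, 2, 2)
  run task-4 (needs (5, 2, 0), free (7, 2, 2)); after release of (2, 1, 2) the pool is (9, 3, 4)
  run task-7 (needs (8, 1, 3), free (9, 3, 4)); after release of (1, 2, 1) the pool is (10, 5, 5)
  run task-3 (needs (9, 4, 5), free (10, 5, 5)); after release of (1, 0, 0) the pool is (11, 5, 5)
  task-1 cannot run: need (1, 3, 6) vs free (11, 5, 5) (insufficient r2)
  task-2 cannot run: need (9, 0, 6) vs free (11, 5, 5) (insufficient r2)
Permanently blocked: task-1 and task-2.


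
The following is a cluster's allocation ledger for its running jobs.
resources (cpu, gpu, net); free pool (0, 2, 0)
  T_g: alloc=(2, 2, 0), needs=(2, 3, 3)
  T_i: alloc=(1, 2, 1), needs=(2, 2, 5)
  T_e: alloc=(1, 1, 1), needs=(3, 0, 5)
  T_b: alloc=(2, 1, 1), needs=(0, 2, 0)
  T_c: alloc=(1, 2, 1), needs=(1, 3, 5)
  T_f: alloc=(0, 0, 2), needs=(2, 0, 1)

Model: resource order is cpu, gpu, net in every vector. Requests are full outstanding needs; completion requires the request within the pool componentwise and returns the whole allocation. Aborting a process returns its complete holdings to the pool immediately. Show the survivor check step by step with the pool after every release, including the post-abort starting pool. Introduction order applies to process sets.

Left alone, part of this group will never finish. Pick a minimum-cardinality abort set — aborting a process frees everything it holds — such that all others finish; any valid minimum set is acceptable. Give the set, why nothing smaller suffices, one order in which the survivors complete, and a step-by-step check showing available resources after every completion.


The answer: abort T_i and T_e.
Key observation: T_c had no path to completion before; after the abort of T_i and T_e ((2, 3, 2) returned), step 3 is where it fits.
No one abort is enough; case by case: T_g alone leaves T_i blocked (short on net); T_i alone leaves T_e blocked (short on net); T_e alone leaves T_i blocked (short on net); T_b alone leaves T_i blocked (short on net); T_c alone leaves T_i blocked (short on net); T_f alone leaves T_i blocked (short on net).
One survivor order: T_f, T_b, T_c, T_g. Walking it through (post-abort pool first):
  pool = (2, 5, 2)
  run T_f (needs (2, 0, 1), free (2, 5, 2)); after release of (0, 0, 2) the pool is (2, 5, 4)
  run T_b (needs (0, 2, 0), free (2, 5, 4)); after release of (2, 1, 1) the pool is (4, 6, 5)
  run T_c (needs (1, 3, 5), free (4, 6, 5)); after release of (1, 2, 1) the pool is (5, 8, 6)
  run T_g (needs (2, 3, 3), free (5, 8, 6)); after release of (2, 2, 0) the pool is (7, 10, 6)


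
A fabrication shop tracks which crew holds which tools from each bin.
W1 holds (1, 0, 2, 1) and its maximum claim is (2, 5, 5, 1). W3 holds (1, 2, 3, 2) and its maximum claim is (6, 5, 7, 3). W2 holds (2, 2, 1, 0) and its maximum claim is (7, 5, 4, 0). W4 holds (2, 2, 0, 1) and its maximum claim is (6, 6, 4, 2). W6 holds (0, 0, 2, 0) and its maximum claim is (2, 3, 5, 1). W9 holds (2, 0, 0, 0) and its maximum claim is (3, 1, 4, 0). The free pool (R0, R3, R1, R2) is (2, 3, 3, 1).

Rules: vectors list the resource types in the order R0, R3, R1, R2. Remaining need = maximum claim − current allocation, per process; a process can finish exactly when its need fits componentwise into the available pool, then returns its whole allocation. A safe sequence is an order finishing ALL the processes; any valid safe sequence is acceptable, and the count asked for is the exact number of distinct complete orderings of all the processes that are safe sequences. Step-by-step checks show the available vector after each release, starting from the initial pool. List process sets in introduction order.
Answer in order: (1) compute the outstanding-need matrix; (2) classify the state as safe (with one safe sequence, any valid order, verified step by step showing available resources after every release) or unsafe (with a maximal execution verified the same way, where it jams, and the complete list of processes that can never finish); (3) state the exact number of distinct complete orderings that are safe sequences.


(1) Remaining need (order R0, R3, R1, R2):
  W1: (1, 5, 3, 0)
  W3: (5, 3, 4, 1)
  W2: (5, 3, 3, 0)
  W4: (4, 4, 4, 1)
  W6: (2, 3, 3, 1)
  W9: (1, 1, 4, 0)
(2) UNSAFE.
Key observation: after W6, W9 the pool peaks at (4, 3, 5, 1), and each blocked process is short somewhere: W1 on R3; W3 on R0; W2 on R0; W4 on R3.
Going as far as possible: W6, W9; after that, nothing fits. Check, step by step:
  pool = (2, 3, 3, 1)
  W6: need (2, 3, 3, 1) fits (2, 3, 3, 1); releases (0, 0, 2, 0), pool now (2, 3, 5, 1)
  W9: need (1, 1, 4, 0) fits (2, 3, 5, 1); releases (2, 0, 0, 0), pool now (4, 3, 5, 1)
  blocked: W1 wants (1, 5, 3, 0), pool (4, 3, 5, 1) — not enough R3
  blocked: W3 wants (5, 3, 4, 1), pool (4, 3, 5, 1) — not enough R0
  blocked: W2 wants (5, 3, 3, 0), pool (4, 3, 5, 1) — not enough R0
  blocked: W4 wants (4, 4, 4, 1), pool (4, 3, 5, 1) — not enough R3
Permanently blocked: W1, W3, W2 and W4.
(3) Exactly 0 of the possible complete orderings are safe sequences.
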